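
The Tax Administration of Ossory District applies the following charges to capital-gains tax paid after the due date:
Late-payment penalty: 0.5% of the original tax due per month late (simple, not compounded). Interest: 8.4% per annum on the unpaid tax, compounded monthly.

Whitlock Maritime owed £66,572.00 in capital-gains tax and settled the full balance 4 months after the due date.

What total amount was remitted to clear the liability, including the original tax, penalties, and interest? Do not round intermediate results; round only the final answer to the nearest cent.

£69,787.12

Late-payment penalty: 4 × 0.5% × £66,572.00 = £1,331.44
Interest (8.4%/yr ÷ 12 = 0.7%/month): £66,572.00 × ((1 + 0.007)^4 − 1) = £1,883.6797…
Total = £66,572.00 + £1,331.4400 + £1,883.6797… = £69,787.12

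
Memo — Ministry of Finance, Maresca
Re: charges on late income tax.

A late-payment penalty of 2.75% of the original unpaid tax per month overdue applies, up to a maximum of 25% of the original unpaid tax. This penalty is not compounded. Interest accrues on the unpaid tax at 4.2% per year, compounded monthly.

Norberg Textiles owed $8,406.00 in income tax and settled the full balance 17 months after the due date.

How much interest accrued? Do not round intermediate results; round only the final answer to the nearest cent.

$514.41

Interest (4.2%/yr ÷ 12 = 0.35%/month): $8,406.00 × ((1 + 0.0035)^17 − 1) = $514.4095…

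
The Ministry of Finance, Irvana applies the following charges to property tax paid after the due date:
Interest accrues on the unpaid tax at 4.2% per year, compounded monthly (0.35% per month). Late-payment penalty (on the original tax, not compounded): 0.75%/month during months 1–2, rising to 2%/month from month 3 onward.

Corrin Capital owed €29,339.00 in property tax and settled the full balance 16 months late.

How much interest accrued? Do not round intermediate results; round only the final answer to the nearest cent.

€1,686.82

Interest: €29,339.00 × ((1 + 0.0035)^16 − 1) = €29,339.00 × 0.0574943… = €1,686.8248…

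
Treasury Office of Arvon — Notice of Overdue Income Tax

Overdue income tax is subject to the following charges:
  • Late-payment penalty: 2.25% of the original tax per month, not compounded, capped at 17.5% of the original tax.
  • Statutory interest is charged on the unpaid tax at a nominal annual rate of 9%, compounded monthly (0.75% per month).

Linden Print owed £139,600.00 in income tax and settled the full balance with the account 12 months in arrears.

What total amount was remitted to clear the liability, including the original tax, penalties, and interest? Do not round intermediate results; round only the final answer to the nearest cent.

Penalty (uncapped): 12 × 2.25% × £139,600.00 = £37,692.00; cap = 17.5% × £139,600.00 = £24,430.00 → penalty = £24,430.00
Interest: £139,600.00 × ((1 + 0.0075)^12 − 1) = £139,600.00 × 0.0938069… = £13,095.4429…
Total = £139,600.00 + £24,430.0000 + £13,095.4429… = £177,125.44

£177,125.44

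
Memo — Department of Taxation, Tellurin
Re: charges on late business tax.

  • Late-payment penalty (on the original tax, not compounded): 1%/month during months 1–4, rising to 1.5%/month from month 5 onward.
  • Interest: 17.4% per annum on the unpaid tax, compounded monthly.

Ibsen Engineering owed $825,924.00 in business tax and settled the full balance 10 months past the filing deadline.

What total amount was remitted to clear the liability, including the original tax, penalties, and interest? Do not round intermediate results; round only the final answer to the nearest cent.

$1,061,177.33

Penalty, months 1–4: 4 × 1% × $825,924.00 = $33,036.96
Penalty, months 5–10: 6 × 1.5% × $825,924.00 = $74,333.16
Interest (17.4%/yr ÷ 12 = 1.45%/month): $825,924.00 × ((1 + 0.0145)^10 − 1) = $127,883.2075…
Total = $825,924.00 + $107,370.1200 + $127,883.2075… = $1,061,177.33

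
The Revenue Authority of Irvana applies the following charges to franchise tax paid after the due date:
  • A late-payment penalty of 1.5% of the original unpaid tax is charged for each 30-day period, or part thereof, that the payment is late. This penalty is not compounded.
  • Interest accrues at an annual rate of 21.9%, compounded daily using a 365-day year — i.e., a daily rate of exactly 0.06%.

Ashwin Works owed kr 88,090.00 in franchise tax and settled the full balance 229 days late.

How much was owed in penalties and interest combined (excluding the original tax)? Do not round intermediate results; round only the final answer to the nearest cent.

Penalty periods: ⌈229/30⌉ = 8; penalty = 8 × 1.5% × kr 88,090.00 = kr 10,570.80
Interest: kr 88,090.00 × ((1 + 0.0006)^229 − 1) = kr 88,090.00 × 0.14723970… = kr 12,970.3452…
Penalties + interest = kr 10,570.8000 + kr 12,970.3452… = kr 23,541.15

kr 23,541.15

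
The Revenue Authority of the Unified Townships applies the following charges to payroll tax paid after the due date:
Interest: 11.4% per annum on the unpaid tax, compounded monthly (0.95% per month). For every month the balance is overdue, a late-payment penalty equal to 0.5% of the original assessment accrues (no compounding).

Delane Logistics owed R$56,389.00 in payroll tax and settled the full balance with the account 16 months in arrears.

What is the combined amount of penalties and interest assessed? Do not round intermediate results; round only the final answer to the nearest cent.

Late-payment penalty = 0.5% × R$56,389.00 × 16 mo = R$4,511.12
Interest: R$56,389.00 × ((1 + 0.0095)^16 − 1) = R$56,389.00 × 0.1633253… = R$9,209.7502…
Penalties + interest = R$4,511.1200 + R$9,209.7502… = R$13,720.87

R$13,720.87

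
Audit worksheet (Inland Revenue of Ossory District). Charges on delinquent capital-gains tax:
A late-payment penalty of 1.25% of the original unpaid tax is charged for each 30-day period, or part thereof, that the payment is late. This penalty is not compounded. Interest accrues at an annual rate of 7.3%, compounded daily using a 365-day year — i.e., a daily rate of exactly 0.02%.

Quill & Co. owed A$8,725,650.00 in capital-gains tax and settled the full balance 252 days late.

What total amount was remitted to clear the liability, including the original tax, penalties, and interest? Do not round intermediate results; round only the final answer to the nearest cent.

Penalty periods: ⌈252/30⌉ = 9; penalty = 9 × 1.25% × A$8,725,650.00 = A$981,635.63…
Interest: A$8,725,650.00 × ((1 + 0.0002)^252 − 1) = A$8,725,650.00 × 0.05168639… = A$450,997.3412…
Total = A$8,725,650.00 + A$981,635.6250 + A$450,997.3412… = A$10,158,282.97

A$10,158,282.97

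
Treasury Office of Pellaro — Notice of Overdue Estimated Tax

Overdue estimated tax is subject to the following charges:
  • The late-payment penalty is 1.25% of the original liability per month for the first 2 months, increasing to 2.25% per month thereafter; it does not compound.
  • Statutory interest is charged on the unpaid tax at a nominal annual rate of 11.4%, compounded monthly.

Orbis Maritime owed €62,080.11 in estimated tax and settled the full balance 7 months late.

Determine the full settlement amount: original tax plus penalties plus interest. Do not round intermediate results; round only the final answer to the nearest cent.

€74,863.99

Penalty, months 1–2: 2 × 1.25% × €62,080.11 = €1,552.00…
Penalty, months 3–7: 5 × 2.25% × €62,080.11 = €6,984.01…
Interest (11.4%/yr ÷ 12 = 0.95%/month): €62,080.11 × ((1 + 0.0095)^7 − 1) = €4,247.8653…
Total = €62,080.11 + €8,536.0151… + €4,247.8653… = €74,863.99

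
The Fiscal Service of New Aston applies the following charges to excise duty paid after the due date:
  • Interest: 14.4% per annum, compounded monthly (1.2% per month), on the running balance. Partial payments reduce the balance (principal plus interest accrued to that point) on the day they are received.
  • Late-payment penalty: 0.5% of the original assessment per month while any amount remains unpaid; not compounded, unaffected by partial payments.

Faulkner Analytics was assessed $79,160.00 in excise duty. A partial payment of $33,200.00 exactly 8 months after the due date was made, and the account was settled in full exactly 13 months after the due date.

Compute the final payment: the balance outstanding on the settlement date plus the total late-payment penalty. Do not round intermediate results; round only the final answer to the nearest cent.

Balance at month 8: $79,160.0000 × (1 + 0.012)^8 = $87,086.3093…
After $33,200.00 payment: $87,086.3093… − $33,200.00 = $53,886.3093…
Balance at month 13: $53,886.3093… × (1 + 0.012)^5 = $57,198.0209…
Penalty: 13 × 0.5% × $79,160.00 = $5,145.40
Final settlement = outstanding balance + penalty = $57,198.0209… + $5,145.40 = $62,343.42

$62,343.42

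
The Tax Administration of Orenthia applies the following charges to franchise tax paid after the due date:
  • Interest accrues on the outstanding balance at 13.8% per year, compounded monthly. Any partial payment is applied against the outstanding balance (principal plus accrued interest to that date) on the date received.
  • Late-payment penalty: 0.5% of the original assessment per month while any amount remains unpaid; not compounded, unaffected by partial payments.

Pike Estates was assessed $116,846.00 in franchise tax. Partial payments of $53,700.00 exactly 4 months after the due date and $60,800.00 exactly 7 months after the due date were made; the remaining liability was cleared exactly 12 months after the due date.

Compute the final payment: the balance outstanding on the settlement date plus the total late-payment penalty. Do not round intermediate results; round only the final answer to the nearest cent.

$17,820.30

Monthly rate = 13.8% ÷ 12 = 1.15%
Balance at month 4: $116,846.0000 × (1 + 0.0115)^4 = $122,314.3462…
After $53,700.00 payment: $122,314.3462… − $53,700.00 = $68,614.3462…
Balance at month 7: $68,614.3462… × (1 + 0.0115)^3 = $71,008.8682…
After $60,800.00 payment: $71,008.8682… − $60,800.00 = $10,208.8682…
Balance at month 12: $10,208.8682… × (1 + 0.0115)^5 = $10,809.5355…
Penalty: 12 × 0.5% × $116,846.00 = $7,010.76
Final settlement = outstanding balance + penalty = $10,809.5355… + $7,010.76 = $17,820.30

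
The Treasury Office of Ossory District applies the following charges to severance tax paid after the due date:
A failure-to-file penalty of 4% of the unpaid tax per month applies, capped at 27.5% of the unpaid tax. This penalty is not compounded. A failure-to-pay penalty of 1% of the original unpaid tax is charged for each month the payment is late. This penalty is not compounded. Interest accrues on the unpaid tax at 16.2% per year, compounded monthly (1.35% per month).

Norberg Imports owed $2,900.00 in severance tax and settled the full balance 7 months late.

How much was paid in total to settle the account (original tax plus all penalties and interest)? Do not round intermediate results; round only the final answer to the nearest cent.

$4,185.90

Failure-to-file: 7 × 4% × $2,900.00 = $812.00, capped at 27.5% × $2,900.00 = $797.50
Failure-to-pay penalty: 7 × 1% × $2,900.00 = $203.00
Interest: $2,900.00 × ((1 + 0.0135)^7 − 1) = $2,900.00 × 0.0984145… = $285.4022…
Total = $2,900.00 + $1,000.5000 + $285.4022… = $4,185.90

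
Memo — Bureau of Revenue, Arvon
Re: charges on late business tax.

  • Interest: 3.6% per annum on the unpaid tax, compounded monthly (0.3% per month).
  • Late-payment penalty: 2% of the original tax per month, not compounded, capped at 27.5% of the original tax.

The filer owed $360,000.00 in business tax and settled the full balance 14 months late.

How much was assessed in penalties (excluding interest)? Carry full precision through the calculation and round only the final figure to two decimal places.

Penalty (uncapped): 14 × 2% × $360,000.00 = $100,800.00; cap = 27.5% × $360,000.00 = $99,000.00 → penalty = $99,000.00

$99,000.00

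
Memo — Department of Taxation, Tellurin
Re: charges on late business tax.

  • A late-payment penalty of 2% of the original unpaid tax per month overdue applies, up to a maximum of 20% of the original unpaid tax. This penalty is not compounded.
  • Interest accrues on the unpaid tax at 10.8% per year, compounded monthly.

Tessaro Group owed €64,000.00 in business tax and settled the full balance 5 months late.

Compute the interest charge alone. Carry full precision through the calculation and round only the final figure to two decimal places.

€2,932.31

Interest (10.8%/yr ÷ 12 = 0.9%/month): €64,000.00 × ((1 + 0.009)^5 − 1) = €2,932.3087…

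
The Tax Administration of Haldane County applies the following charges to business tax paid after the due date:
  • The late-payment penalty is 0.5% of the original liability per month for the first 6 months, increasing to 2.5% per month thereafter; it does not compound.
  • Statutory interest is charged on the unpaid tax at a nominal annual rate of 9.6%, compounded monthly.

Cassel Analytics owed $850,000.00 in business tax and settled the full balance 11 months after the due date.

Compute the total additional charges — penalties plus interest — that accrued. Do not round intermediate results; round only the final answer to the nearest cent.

$209,614.97

Penalty, months 1–6: 6 × 0.5% × $850,000.00 = $25,500.00
Penalty, months 7–11: 5 × 2.5% × $850,000.00 = $106,250.00
Interest (9.6%/yr ÷ 12 = 0.8%/month): $850,000.00 × ((1 + 0.008)^11 − 1) = $77,864.9699…
Penalties + interest = $131,750.0000 + $77,864.9699… = $209,614.97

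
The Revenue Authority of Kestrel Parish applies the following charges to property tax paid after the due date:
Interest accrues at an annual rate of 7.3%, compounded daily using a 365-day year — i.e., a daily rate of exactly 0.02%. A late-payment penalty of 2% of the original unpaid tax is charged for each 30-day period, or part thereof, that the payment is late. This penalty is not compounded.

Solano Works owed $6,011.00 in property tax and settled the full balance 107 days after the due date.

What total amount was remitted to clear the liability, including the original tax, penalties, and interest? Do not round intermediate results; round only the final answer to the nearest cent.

Penalty periods: ⌈107/30⌉ = 4; penalty = 4 × 2% × $6,011.00 = $480.88
Interest: $6,011.00 × ((1 + 0.0002)^107 − 1) = $6,011.00 × 0.02162844… = $130.0085…
Total = $6,011.00 + $480.8800 + $130.0085… = $6,621.89

$6,621.89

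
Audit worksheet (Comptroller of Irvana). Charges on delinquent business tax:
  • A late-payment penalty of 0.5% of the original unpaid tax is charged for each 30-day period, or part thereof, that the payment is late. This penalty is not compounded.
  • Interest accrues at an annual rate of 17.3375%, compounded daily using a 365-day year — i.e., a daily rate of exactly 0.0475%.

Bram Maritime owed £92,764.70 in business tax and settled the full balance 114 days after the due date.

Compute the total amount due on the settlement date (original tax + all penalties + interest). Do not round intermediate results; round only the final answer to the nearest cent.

£99,780.44

Penalty periods: ⌈114/30⌉ = 4; penalty = 4 × 0.5% × £92,764.70 = £1,855.29…
Interest: £92,764.70 × ((1 + 0.000475)^114 − 1) = £92,764.70 × 0.05562936… = £5,160.4413…
Total = £92,764.70 + £1,855.2940 + £5,160.4413… = £99,780.44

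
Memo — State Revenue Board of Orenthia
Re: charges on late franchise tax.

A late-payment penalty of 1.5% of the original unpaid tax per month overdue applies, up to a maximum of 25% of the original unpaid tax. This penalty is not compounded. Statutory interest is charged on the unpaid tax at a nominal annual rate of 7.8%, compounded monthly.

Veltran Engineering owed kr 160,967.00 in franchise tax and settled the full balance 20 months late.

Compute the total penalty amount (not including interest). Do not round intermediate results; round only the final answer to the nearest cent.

kr 40,241.75

Penalty (uncapped): 20 × 1.5% × kr 160,967.00 = kr 48,290.10; cap = 25% × kr 160,967.00 = kr 40,241.75 → penalty = kr 40,241.75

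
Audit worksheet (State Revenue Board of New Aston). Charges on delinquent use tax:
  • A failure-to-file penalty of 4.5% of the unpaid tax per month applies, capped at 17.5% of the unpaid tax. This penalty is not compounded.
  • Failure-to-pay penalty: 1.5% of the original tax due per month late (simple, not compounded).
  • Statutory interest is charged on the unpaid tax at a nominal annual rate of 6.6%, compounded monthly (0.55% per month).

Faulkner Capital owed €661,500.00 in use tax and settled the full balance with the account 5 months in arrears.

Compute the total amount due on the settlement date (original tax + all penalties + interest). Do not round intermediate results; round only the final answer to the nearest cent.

Failure-to-file: 5 × 4.5% × €661,500.00 = €148,837.50, capped at 17.5% × €661,500.00 = €115,762.50
Failure-to-pay penalty: 5 × 1.5% × €661,500.00 = €49,612.50
Interest: €661,500.00 × ((1 + 0.0055)^5 − 1) = €661,500.00 × 0.0278042… = €18,392.4574…
Total = €661,500.00 + €165,375.0000 + €18,392.4574… = €845,267.46

€845,267.46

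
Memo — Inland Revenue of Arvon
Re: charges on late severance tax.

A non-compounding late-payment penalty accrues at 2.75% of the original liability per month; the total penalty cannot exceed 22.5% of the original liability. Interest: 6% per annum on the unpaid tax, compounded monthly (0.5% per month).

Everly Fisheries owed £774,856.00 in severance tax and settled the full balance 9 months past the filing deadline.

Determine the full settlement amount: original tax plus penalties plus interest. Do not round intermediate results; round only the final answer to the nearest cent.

Penalty (uncapped): 9 × 2.75% × £774,856.00 = £191,776.86; cap = 22.5% × £774,856.00 = £174,342.60 → penalty = £174,342.60
Interest: £774,856.00 × ((1 + 0.005)^9 − 1) = £774,856.00 × 0.0459106… = £35,574.0877…
Total = £774,856.00 + £174,342.6000 + £35,574.0877… = £984,772.69

£984,772.69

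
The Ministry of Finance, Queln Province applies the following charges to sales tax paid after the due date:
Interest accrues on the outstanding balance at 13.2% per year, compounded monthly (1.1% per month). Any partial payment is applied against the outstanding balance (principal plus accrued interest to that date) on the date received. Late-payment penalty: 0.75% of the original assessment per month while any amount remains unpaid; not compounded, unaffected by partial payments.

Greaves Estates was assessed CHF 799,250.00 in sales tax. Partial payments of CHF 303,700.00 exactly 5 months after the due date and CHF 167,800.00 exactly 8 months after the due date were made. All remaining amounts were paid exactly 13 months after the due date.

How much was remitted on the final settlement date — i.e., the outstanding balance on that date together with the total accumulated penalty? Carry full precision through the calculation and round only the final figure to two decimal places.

Balance at month 5: CHF 799,250.0000 × (1 + 0.011)^5 = CHF 844,186.5392…
After CHF 303,700.00 payment: CHF 844,186.5392… − CHF 303,700.00 = CHF 540,486.5392…
Balance at month 8: CHF 540,486.5392… × (1 + 0.011)^3 = CHF 558,519.5109…
After CHF 167,800.00 payment: CHF 558,519.5109… − CHF 167,800.00 = CHF 390,719.5109…
Balance at month 13: CHF 390,719.5109… × (1 + 0.011)^5 = CHF 412,687.0838…
Penalty: 13 × 0.75% × CHF 799,250.00 = CHF 77,926.88…
Final settlement = outstanding balance + penalty = CHF 412,687.0838… + CHF 77,926.88… = CHF 490,613.96

CHF 490,613.96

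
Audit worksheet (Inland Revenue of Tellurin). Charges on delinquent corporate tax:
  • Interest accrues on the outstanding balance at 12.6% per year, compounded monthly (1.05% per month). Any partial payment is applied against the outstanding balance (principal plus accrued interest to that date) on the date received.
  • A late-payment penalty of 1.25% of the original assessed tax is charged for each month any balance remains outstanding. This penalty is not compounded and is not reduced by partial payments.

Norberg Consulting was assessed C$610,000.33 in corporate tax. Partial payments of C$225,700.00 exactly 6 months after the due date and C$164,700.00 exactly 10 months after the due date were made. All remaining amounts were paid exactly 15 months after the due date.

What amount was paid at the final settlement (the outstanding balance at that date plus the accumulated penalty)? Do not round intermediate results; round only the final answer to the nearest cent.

Balance at month 6: C$610,000.3300 × (1 + 0.0105)^6 = C$649,453.3736…
After C$225,700.00 payment: C$649,453.3736… − C$225,700.00 = C$423,753.3736…
Balance at month 10: C$423,753.3736… × (1 + 0.0105)^4 = C$441,833.2954…
After C$164,700.00 payment: C$441,833.2954… − C$164,700.00 = C$277,133.2954…
Balance at month 15: C$277,133.2954… × (1 + 0.0105)^5 = C$291,991.5580…
Penalty: 15 × 1.25% × C$610,000.33 = C$114,375.06…
Final settlement = outstanding balance + penalty = C$291,991.5580… + C$114,375.06… = C$406,366.62

C$406,366.62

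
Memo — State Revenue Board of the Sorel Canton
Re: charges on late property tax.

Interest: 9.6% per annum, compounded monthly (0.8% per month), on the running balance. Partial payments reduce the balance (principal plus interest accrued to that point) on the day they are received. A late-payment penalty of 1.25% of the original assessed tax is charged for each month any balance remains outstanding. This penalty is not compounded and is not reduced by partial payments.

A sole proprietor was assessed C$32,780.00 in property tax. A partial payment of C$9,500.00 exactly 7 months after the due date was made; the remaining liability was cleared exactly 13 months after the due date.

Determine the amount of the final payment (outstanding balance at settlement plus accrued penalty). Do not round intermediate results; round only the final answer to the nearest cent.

Balance at month 7: C$32,780.0000 × (1 + 0.008)^7 = C$34,660.3285…
After C$9,500.00 payment: C$34,660.3285… − C$9,500.00 = C$25,160.3285…
Balance at month 13: C$25,160.3285… × (1 + 0.008)^6 = C$26,392.4373…
Penalty: 13 × 1.25% × C$32,780.00 = C$5,326.75
Final settlement = outstanding balance + penalty = C$26,392.4373… + C$5,326.75 = C$31,719.19

C$31,719.19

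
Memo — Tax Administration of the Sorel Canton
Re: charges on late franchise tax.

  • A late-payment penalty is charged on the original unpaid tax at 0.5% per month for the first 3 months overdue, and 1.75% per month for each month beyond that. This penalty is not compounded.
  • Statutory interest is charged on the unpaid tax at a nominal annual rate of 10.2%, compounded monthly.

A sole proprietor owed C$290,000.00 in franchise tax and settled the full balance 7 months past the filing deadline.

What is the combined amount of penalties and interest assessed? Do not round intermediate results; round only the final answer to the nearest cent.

Penalty, months 1–3: 3 × 0.5% × C$290,000.00 = C$4,350.00
Penalty, months 4–7: 4 × 1.75% × C$290,000.00 = C$20,300.00
Interest (10.2%/yr ÷ 12 = 0.85%/month): C$290,000.00 × ((1 + 0.0085)^7 − 1) = C$17,701.2891…
Penalties + interest = C$24,650.0000 + C$17,701.2891… = C$42,351.29

C$42,351.29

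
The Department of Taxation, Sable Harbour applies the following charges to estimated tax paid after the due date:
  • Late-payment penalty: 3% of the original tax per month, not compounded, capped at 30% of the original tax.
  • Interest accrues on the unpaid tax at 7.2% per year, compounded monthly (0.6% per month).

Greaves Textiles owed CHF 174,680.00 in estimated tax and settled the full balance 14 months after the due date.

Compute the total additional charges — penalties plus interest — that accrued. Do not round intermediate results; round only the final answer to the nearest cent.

Penalty (uncapped): 14 × 3% × CHF 174,680.00 = CHF 73,365.60; cap = 30% × CHF 174,680.00 = CHF 52,404.00 → penalty = CHF 52,404.00
Interest: CHF 174,680.00 × ((1 + 0.006)^14 − 1) = CHF 174,680.00 × 0.0873559… = CHF 15,259.3351…
Penalties + interest = CHF 52,404.0000 + CHF 15,259.3351… = CHF 67,663.34

CHF 67,663.34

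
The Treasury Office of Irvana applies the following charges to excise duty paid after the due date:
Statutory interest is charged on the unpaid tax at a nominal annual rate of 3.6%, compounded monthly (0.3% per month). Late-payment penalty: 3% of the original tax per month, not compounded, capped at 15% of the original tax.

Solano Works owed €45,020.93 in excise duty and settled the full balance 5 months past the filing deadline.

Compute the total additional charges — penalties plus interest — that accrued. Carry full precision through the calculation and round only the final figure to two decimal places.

€7,432.52

Penalty (uncapped): 5 × 3% × €45,020.93 = €6,753.14…; cap = 15% × €45,020.93 = €6,753.14… → penalty = €6,753.14…
Interest: €45,020.93 × ((1 + 0.003)^5 − 1) = €45,020.93 × 0.0150903… = €679.3780…
Penalties + interest = €6,753.1395 + €679.3780… = €7,432.52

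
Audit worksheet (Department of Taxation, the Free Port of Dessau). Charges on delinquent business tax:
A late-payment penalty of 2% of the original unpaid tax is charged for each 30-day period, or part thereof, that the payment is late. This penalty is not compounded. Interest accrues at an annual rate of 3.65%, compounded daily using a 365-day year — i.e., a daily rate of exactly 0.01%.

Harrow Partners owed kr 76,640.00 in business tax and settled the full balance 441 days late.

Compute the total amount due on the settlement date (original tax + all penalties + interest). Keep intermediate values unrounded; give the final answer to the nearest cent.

kr 103,087.28

Penalty periods: ⌈441/30⌉ = 15; penalty = 15 × 2% × kr 76,640.00 = kr 22,992.00
Interest: kr 76,640.00 × ((1 + 0.0001)^441 − 1) = kr 76,640.00 × 0.04508455… = kr 3,455.2802…
Total = kr 76,640.00 + kr 22,992.0000 + kr 3,455.2802… = kr 103,087.28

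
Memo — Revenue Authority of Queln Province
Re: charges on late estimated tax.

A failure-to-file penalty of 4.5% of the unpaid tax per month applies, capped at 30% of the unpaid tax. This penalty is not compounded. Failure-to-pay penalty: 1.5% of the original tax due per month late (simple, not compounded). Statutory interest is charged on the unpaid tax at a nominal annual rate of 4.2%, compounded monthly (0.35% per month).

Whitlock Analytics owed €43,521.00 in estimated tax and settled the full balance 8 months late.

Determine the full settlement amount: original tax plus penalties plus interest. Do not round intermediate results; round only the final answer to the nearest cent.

Failure-to-file: 8 × 4.5% × €43,521.00 = €15,667.56, capped at 30% × €43,521.00 = €13,056.30
Failure-to-pay penalty: 8 × 1.5% × €43,521.00 = €5,222.52
Interest: €43,521.00 × ((1 + 0.0035)^8 − 1) = €43,521.00 × 0.0283454… = €1,233.6207…
Total = €43,521.00 + €18,278.8200 + €1,233.6207… = €63,033.44

€63,033.44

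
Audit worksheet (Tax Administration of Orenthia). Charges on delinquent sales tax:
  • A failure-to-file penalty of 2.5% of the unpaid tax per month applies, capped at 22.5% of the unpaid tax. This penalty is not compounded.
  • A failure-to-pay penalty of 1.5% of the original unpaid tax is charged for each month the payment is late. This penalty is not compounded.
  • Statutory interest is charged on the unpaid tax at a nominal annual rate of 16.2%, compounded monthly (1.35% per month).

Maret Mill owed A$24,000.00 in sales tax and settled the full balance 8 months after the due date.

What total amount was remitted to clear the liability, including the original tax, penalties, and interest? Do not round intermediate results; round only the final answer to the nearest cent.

Failure-to-file: 8 × 2.5% × A$24,000.00 = A$4,800.00 (under the 22.5% cap)
Failure-to-pay penalty = 1.5% × A$24,000.00 × 8 mo = A$2,880.00
Interest: A$24,000.00 × ((1 + 0.0135)^8 − 1) = A$24,000.00 × 0.1132431… = A$2,717.8352…
Total = A$24,000.00 + A$7,680.0000 + A$2,717.8352… = A$34,397.84

A$34,397.84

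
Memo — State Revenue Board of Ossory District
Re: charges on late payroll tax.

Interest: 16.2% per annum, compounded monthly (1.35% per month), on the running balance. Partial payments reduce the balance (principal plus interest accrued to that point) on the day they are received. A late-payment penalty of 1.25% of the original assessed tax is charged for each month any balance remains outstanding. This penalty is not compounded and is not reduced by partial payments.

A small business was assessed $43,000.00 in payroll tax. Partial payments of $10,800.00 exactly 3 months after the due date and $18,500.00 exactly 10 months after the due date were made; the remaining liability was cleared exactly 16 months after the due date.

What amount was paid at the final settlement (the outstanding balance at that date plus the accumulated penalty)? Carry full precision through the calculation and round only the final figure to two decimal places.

$28,983.56

Balance at month 3: $43,000.0000 × (1 + 0.0135)^3 = $44,765.1160…
After $10,800.00 payment: $44,765.1160… − $10,800.00 = $33,965.1160…
Balance at month 10: $33,965.1160… × (1 + 0.0135)^7 = $37,307.7772…
After $18,500.00 payment: $37,307.7772… − $18,500.00 = $18,807.7772…
Balance at month 16: $18,807.7772… × (1 + 0.0135)^6 = $20,383.5578…
Penalty: 16 × 1.25% × $43,000.00 = $8,600.00
Final settlement = outstanding balance + penalty = $20,383.5578… + $8,600.00 = $28,983.56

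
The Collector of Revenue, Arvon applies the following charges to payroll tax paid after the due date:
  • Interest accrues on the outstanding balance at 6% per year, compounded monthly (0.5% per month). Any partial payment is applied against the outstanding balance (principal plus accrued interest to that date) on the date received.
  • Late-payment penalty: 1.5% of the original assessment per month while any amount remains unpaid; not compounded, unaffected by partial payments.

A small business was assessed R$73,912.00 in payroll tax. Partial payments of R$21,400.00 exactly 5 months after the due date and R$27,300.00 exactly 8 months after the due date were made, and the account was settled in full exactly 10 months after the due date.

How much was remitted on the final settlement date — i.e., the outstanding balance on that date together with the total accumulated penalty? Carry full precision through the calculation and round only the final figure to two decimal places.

R$39,264.61

Balance at month 5: R$73,912.0000 × (1 + 0.005)^5 = R$75,778.3706…
After R$21,400.00 payment: R$75,778.3706… − R$21,400.00 = R$54,378.3706…
Balance at month 8: R$54,378.3706… × (1 + 0.005)^3 = R$55,198.1314…
After R$27,300.00 payment: R$55,198.1314… − R$27,300.00 = R$27,898.1314…
Balance at month 10: R$27,898.1314… × (1 + 0.005)^2 = R$28,177.8101…
Penalty: 10 × 1.5% × R$73,912.00 = R$11,086.80
Final settlement = outstanding balance + penalty = R$28,177.8101… + R$11,086.80 = R$39,264.61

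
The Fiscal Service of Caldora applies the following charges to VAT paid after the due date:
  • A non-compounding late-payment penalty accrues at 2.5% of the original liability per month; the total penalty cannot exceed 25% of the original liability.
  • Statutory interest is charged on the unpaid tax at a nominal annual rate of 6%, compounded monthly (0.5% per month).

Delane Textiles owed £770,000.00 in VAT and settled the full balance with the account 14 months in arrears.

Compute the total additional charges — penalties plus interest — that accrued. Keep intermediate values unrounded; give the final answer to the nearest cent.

Penalty (uncapped): 14 × 2.5% × £770,000.00 = £269,500.00; cap = 25% × £770,000.00 = £192,500.00 → penalty = £192,500.00
Interest: £770,000.00 × ((1 + 0.005)^14 − 1) = £770,000.00 × 0.0723211… = £55,687.2716…
Penalties + interest = £192,500.0000 + £55,687.2716… = £248,187.27

£248,187.27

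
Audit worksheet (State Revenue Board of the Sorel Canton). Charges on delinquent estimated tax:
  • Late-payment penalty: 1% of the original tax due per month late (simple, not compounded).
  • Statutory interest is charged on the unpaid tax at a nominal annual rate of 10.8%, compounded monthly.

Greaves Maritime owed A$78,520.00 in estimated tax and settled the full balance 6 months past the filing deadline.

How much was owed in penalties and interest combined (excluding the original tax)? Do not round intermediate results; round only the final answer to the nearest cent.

Late-payment penalty: 6 × 1% × A$78,520.00 = A$4,711.20
Interest (10.8%/yr ÷ 12 = 0.9%/month): A$78,520.00 × ((1 + 0.009)^6 − 1) = A$4,336.6344…
Penalties + interest = A$4,711.2000 + A$4,336.6344… = A$9,047.83

A$9,047.83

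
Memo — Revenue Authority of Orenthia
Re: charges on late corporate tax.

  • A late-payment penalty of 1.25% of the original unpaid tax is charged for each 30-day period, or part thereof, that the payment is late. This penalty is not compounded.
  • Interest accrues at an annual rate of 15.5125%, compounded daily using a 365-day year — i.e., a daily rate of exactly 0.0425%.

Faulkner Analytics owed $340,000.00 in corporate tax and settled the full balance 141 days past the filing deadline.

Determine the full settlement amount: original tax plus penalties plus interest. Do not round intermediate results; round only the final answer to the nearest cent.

Penalty periods: ⌈141/30⌉ = 5; penalty = 5 × 1.25% × $340,000.00 = $21,250.00
Interest: $340,000.00 × ((1 + 0.000425)^141 − 1) = $340,000.00 × 0.06174340… = $20,992.7544…
Total = $340,000.00 + $21,250.0000 + $20,992.7544… = $382,242.75

$382,242.75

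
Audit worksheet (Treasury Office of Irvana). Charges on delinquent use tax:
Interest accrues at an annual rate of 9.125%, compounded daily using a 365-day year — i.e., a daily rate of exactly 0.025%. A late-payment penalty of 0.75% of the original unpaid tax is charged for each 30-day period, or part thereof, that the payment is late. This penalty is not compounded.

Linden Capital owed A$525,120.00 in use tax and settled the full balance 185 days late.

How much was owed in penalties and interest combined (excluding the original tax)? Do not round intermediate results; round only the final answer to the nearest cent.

A$52,422.81

Penalty periods: ⌈185/30⌉ = 7; penalty = 7 × 0.75% × A$525,120.00 = A$27,568.80
Interest: A$525,120.00 × ((1 + 0.00025)^185 − 1) = A$525,120.00 × 0.04733016… = A$24,854.0128…
Penalties + interest = A$27,568.8000 + A$24,854.0128… = A$52,422.81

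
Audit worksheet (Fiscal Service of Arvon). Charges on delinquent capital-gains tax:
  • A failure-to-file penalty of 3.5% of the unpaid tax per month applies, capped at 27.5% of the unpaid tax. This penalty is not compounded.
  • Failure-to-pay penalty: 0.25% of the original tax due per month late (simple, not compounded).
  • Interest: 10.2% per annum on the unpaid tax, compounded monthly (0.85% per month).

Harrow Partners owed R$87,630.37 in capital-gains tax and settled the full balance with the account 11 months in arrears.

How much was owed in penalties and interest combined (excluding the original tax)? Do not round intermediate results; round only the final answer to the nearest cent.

R$35,058.88

Failure-to-file: 11 × 3.5% × R$87,630.37 = R$33,737.69…, capped at 27.5% × R$87,630.37 = R$24,098.35…
Failure-to-pay penalty = 0.25% × R$87,630.37 × 11 mo = R$2,409.84…
Interest: R$87,630.37 × ((1 + 0.0085)^11 − 1) = R$87,630.37 × 0.0975768… = R$8,550.6932…
Penalties + interest = R$26,508.1869… + R$8,550.6932… = R$35,058.88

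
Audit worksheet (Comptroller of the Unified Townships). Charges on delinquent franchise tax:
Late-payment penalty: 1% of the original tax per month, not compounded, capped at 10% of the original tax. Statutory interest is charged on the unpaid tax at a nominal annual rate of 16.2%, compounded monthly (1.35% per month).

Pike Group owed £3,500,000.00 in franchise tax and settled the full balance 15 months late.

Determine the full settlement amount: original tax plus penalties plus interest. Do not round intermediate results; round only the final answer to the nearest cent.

Penalty (uncapped): 15 × 1% × £3,500,000.00 = £525,000.00; cap = 10% × £3,500,000.00 = £350,000.00 → penalty = £350,000.00
Interest: £3,500,000.00 × ((1 + 0.0135)^15 − 1) = £3,500,000.00 × 0.2228024… = £779,808.5280…
Total = £3,500,000.00 + £350,000.0000 + £779,808.5280… = £4,629,808.53

£4,629,808.53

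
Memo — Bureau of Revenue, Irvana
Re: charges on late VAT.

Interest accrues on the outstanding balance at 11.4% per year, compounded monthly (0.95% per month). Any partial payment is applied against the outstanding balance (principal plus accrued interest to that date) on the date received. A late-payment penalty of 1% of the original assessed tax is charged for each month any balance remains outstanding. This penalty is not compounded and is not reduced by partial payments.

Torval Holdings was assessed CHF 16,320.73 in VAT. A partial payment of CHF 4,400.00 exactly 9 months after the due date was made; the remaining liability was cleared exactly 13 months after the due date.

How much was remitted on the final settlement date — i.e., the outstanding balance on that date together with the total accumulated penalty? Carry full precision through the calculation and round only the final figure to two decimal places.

CHF 16,007.43

Balance at month 9: CHF 16,320.7300 × (1 + 0.0095)^9 = CHF 17,770.3708…
After CHF 4,400.00 payment: CHF 17,770.3708… − CHF 4,400.00 = CHF 13,370.3708…
Balance at month 13: CHF 13,370.3708… × (1 + 0.0095)^4 = CHF 13,885.7309…
Penalty: 13 × 1% × CHF 16,320.73 = CHF 2,121.69…
Final settlement = outstanding balance + penalty = CHF 13,885.7309… + CHF 2,121.69… = CHF 16,007.43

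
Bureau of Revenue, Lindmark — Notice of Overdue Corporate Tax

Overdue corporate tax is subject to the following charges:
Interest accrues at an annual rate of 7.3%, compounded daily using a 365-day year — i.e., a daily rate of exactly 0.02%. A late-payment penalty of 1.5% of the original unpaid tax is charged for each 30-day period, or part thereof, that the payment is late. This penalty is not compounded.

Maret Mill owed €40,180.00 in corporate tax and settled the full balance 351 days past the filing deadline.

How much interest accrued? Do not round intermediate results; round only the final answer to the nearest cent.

Interest: €40,180.00 × ((1 + 0.0002)^351 − 1) = €40,180.00 × 0.07271517… = €2,921.6957…

€2,921.70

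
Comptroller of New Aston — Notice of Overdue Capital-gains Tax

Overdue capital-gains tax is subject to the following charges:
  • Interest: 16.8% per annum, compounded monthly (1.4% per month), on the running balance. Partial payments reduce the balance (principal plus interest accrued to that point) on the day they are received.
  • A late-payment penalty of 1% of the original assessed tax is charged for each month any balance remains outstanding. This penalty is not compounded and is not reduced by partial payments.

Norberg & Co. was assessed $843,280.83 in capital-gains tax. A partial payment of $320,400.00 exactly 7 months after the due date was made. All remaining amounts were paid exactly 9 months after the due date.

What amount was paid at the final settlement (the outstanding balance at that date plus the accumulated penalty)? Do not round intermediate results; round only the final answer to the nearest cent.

$702,144.19

Balance at month 7: $843,280.8300 × (1 + 0.014)^7 = $929,475.4273…
After $320,400.00 payment: $929,475.4273… − $320,400.00 = $609,075.4273…
Balance at month 9: $609,075.4273… × (1 + 0.014)^2 = $626,248.9181…
Penalty: 9 × 1% × $843,280.83 = $75,895.27…
Final settlement = outstanding balance + penalty = $626,248.9181… + $75,895.27… = $702,144.19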